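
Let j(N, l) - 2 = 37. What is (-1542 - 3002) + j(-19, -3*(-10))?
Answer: -4505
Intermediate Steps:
j(N, l) = 39 (j(N, l) = 2 + 37 = 39)
(-1542 - 3002) + j(-19, -3*(-10)) = (-1542 - 3002) + 39 = -4544 + 39 = -4505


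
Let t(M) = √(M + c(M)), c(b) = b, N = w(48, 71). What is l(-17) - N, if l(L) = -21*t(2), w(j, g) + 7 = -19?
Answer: -16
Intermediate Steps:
w(j, g) = -26 (w(j, g) = -7 - 19 = -26)
N = -26
t(M) = √2*√M (t(M) = √(M + M) = √(2*M) = √2*√M)
l(L) = -42 (l(L) = -21*√2*√2 = -21*2 = -42)
l(-17) - N = -42 - 1*(-26) = -42 + 26 = -16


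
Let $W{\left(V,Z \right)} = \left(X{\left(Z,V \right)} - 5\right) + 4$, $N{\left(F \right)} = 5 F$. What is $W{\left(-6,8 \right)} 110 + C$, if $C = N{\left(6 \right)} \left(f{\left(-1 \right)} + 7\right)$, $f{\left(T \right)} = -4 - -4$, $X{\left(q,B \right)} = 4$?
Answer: $540$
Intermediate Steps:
$f{\left(T \right)} = 0$ ($f{\left(T \right)} = -4 + 4 = 0$)
$C = 210$ ($C = 5 \cdot 6 \left(0 + 7\right) = 30 \cdot 7 = 210$)
$W{\left(V,Z \right)} = 3$ ($W{\left(V,Z \right)} = \left(4 - 5\right) + 4 = -1 + 4 = 3$)
$W{\left(-6,8 \right)} 110 + C = 3 \cdot 110 + 210 = 330 + 210 = 540$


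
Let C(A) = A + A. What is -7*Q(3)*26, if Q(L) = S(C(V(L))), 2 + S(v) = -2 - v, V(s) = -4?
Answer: -728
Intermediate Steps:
C(A) = 2*A
S(v) = -4 - v (S(v) = -2 + (-2 - v) = -4 - v)
Q(L) = 4 (Q(L) = -4 - 2*(-4) = -4 - 1*(-8) = -4 + 8 = 4)
-7*Q(3)*26 = -7*4*26 = -28*26 = -728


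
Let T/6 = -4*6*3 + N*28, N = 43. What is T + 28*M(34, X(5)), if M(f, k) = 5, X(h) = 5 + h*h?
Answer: 6932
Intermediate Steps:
X(h) = 5 + h**2
T = 6792 (T = 6*(-4*6*3 + 43*28) = 6*(-24*3 + 1204) = 6*(-72 + 1204) = 6*1132 = 6792)
T + 28*M(34, X(5)) = 6792 + 28*5 = 6792 + 140 = 6932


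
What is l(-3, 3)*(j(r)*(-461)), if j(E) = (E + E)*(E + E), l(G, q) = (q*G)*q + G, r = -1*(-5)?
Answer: 1383000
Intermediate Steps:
r = 5
l(G, q) = G + G*q² (l(G, q) = (G*q)*q + G = G*q² + G = G + G*q²)
j(E) = 4*E² (j(E) = (2*E)*(2*E) = 4*E²)
l(-3, 3)*(j(r)*(-461)) = (-3*(1 + 3²))*((4*5²)*(-461)) = (-3*(1 + 9))*((4*25)*(-461)) = (-3*10)*(100*(-461)) = -30*(-46100) = 1383000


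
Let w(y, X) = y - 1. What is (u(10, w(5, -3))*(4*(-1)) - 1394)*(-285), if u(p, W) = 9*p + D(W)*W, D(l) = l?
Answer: 518130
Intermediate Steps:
w(y, X) = -1 + y
u(p, W) = W² + 9*p (u(p, W) = 9*p + W*W = 9*p + W² = W² + 9*p)
(u(10, w(5, -3))*(4*(-1)) - 1394)*(-285) = (((-1 + 5)² + 9*10)*(4*(-1)) - 1394)*(-285) = ((4² + 90)*(-4) - 1394)*(-285) = ((16 + 90)*(-4) - 1394)*(-285) = (106*(-4) - 1394)*(-285) = (-424 - 1394)*(-285) = -1818*(-285) = 518130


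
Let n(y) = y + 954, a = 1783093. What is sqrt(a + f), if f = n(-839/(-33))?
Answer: sqrt(1942854870)/33 ≈ 1335.7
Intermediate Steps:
n(y) = 954 + y
f = 32321/33 (f = 954 - 839/(-33) = 954 - 839*(-1/33) = 954 + 839/33 = 32321/33 ≈ 979.42)
sqrt(a + f) = sqrt(1783093 + 32321/33) = sqrt(58874390/33) = sqrt(1942854870)/33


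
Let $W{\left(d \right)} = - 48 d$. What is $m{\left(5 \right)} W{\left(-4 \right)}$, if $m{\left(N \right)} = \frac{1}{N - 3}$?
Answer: $96$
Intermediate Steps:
$m{\left(N \right)} = \frac{1}{-3 + N}$
$m{\left(5 \right)} W{\left(-4 \right)} = \frac{\left(-48\right) \left(-4\right)}{-3 + 5} = \frac{1}{2} \cdot 192 = 96$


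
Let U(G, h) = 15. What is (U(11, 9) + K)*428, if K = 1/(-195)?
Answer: 1251472/195 ≈ 6417.8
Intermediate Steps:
K = -1/195 ≈ -0.0051282
(U(11, 9) + K)*428 = (15 - 1/195)*428 = (2924/195)*428 = 1251472/195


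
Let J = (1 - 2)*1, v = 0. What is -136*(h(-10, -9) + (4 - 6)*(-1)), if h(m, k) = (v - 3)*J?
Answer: -680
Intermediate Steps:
J = -1 (J = -1*1 = -1)
h(m, k) = 3 (h(m, k) = (0 - 3)*(-1) = -3*(-1) = 3)
-136*(h(-10, -9) + (4 - 6)*(-1)) = -136*(3 + (4 - 6)*(-1)) = -136*(3 - 2*(-1)) = -136*(3 + 2) = -136*5 = -680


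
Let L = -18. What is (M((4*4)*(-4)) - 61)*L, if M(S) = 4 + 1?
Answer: 1008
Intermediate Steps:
M(S) = 5
(M((4*4)*(-4)) - 61)*L = (5 - 61)*(-18) = -56*(-18) = 1008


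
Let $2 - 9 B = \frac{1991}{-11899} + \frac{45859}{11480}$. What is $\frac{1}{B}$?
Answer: $- \frac{1229404680}{249618521} \approx -4.9251$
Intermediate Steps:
$B = - \frac{249618521}{1229404680}$ ($B = \frac{2}{9} - \frac{\frac{1991}{-11899} + \frac{45859}{11480}}{9} = \frac{2}{9} - \frac{1991 \left(- \frac{1}{11899}\right) + 45859 \cdot \frac{1}{11480}}{9} = \frac{2}{9} - \frac{- \frac{1991}{11899} + \frac{45859}{11480}}{9} = \frac{2}{9} - \frac{174273187}{409801560} = - \frac{249618521}{1229404680} \approx -0.20304$)
$\frac{1}{B} = \frac{1}{- \frac{249618521}{1229404680}} = - \frac{1229404680}{249618521}$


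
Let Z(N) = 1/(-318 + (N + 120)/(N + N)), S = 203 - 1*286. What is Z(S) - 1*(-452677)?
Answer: 23912662359/52825 ≈ 4.5268e+5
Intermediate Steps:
S = -83 (S = 203 - 286 = -83)
Z(N) = 1/(-318 + (120 + N)/(2*N)) (Z(N) = 1/(-318 + (120 + N)/((2*N))) = 1/(-318 + (120 + N)*(1/(2*N))) = 1/(-318 + (120 + N)/(2*N)))
Z(S) - 1*(-452677) = -2*(-83)/(-120 + 635*(-83)) - 1*(-452677) = -2*(-83)/(-120 - 52705) + 452677 = -2*(-83)/(-52825) + 452677 = -2*(-83)*(-1/52825) + 452677 = -166/52825 + 452677 = 23912662359/52825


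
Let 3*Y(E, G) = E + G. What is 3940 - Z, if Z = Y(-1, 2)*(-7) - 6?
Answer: 11845/3 ≈ 3948.3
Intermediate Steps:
Y(E, G) = E/3 + G/3 (Y(E, G) = (E + G)/3 = E/3 + G/3)
Z = -25/3 (Z = ((⅓)*(-1) + (⅓)*2)*(-7) - 6 = (-⅓ + ⅔)*(-7) - 6 = (⅓)*(-7) - 6 = -7/3 - 6 = -25/3 ≈ -8.3333)
3940 - Z = 3940 - 1*(-25/3) = 3940 + 25/3 = 11845/3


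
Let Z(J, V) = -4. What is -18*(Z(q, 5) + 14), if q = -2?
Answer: -180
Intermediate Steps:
-18*(Z(q, 5) + 14) = -18*(-4 + 14) = -18*10 = -180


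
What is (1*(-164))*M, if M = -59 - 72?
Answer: 21484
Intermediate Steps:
M = -131
(1*(-164))*M = (1*(-164))*(-131) = -164*(-131) = 21484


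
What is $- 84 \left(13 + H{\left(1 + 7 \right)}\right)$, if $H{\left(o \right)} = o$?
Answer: $-1764$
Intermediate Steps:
$- 84 \left(13 + H{\left(1 + 7 \right)}\right) = - 84 \left(13 + \left(1 + 7\right)\right) = - 84 \left(13 + 8\right) = \left(-84\right) 21 = -1764$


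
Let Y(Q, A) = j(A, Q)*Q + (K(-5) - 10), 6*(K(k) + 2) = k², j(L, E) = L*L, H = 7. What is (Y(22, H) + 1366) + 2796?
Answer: 31393/6 ≈ 5232.2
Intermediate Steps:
j(L, E) = L²
K(k) = -2 + k²/6
Y(Q, A) = -47/6 + Q*A² (Y(Q, A) = A²*Q + ((-2 + (⅙)*(-5)²) - 10) = Q*A² + ((-2 + (⅙)*25) - 10) = Q*A² + ((-2 + 25/6) - 10) = Q*A² + (13/6 - 10) = Q*A² - 47/6 = -47/6 + Q*A²)
(Y(22, H) + 1366) + 2796 = ((-47/6 + 22*7²) + 1366) + 2796 = ((-47/6 + 22*49) + 1366) + 2796 = ((-47/6 + 1078) + 1366) + 2796 = (6421/6 + 1366) + 2796 = 14617/6 + 2796 = 31393/6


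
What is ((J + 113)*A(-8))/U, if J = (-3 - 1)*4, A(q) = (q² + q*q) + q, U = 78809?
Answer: 11640/78809 ≈ 0.14770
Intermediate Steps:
A(q) = q + 2*q² (A(q) = (q² + q²) + q = 2*q² + q = q + 2*q²)
J = -16 (J = -4*4 = -16)
((J + 113)*A(-8))/U = ((-16 + 113)*(-8*(1 + 2*(-8))))/78809 = (97*(-8*(1 - 16)))*(1/78809) = (97*(-8*(-15)))*(1/78809) = (97*120)*(1/78809) = 11640*(1/78809) = 11640/78809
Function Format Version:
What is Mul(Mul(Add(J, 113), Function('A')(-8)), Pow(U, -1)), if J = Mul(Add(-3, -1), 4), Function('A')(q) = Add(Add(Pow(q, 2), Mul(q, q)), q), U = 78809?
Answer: Rational(11640, 78809) ≈ 0.14770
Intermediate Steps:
Function('A')(q) = Add(q, Mul(2, Pow(q, 2))) (Function('A')(q) = Add(Add(Pow(q, 2), Pow(q, 2)), q) = Add(Mul(2, Pow(q, 2)), q) = Add(q, Mul(2, Pow(q, 2))))
J = -16 (J = Mul(-4, 4) = -16)
Mul(Mul(Add(J, 113), Function('A')(-8)), Pow(U, -1)) = Mul(Mul(Add(-16, 113), Mul(-8, Add(1, Mul(2, -8)))), Pow(78809, -1)) = Mul(Mul(97, Mul(-8, Add(1, -16))), Rational(1, 78809)) = Mul(Mul(97, Mul(-8, -15)), Rational(1, 78809)) = Mul(Mul(97, 120), Rational(1, 78809)) = Mul(11640, Rational(1, 78809)) = Rational(11640, 78809)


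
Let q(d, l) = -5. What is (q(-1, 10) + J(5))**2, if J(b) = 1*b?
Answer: 0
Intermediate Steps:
J(b) = b
(q(-1, 10) + J(5))**2 = (-5 + 5)**2 = 0**2 = 0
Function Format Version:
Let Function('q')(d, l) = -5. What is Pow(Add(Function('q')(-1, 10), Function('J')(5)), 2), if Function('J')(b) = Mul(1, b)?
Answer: 0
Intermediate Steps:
Function('J')(b) = b
Pow(Add(Function('q')(-1, 10), Function('J')(5)), 2) = Pow(Add(-5, 5), 2) = Pow(0, 2) = 0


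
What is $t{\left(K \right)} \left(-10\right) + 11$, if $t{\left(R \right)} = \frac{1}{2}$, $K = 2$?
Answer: $6$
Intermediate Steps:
$t{\left(R \right)} = \frac{1}{2}$
$t{\left(K \right)} \left(-10\right) + 11 = \frac{1}{2} \left(-10\right) + 11 = -5 + 11 = 6$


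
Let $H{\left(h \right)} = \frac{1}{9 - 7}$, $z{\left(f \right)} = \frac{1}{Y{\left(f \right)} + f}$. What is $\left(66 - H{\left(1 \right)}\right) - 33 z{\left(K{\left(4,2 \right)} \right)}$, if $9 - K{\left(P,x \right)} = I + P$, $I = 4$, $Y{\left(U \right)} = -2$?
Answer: $\frac{197}{2} \approx 98.5$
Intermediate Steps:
$K{\left(P,x \right)} = 5 - P$ ($K{\left(P,x \right)} = 9 - \left(4 + P\right) = 5 - P$)
$z{\left(f \right)} = \frac{1}{-2 + f}$
$H{\left(h \right)} = \frac{1}{2}$
$\left(66 - H{\left(1 \right)}\right) - 33 z{\left(K{\left(4,2 \right)} \right)} = \left(66 - \frac{1}{2}\right) - \frac{33}{-2 + \left(5 - 4\right)} = \frac{131}{2} - \frac{33}{-2 + 1} = \frac{131}{2} - \frac{33}{-1} = \frac{131}{2} - -33 = \frac{131}{2} + 33 = \frac{197}{2}$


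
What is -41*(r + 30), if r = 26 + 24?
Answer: -3280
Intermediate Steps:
r = 50
-41*(r + 30) = -41*(50 + 30) = -41*80 = -3280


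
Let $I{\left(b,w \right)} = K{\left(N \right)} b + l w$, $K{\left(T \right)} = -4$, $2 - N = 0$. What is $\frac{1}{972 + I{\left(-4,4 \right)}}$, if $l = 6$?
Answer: $\frac{1}{1012} \approx 0.00098814$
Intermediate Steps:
$N = 2$ ($N = 2 - 0 = 2 + 0 = 2$)
$I{\left(b,w \right)} = - 4 b + 6 w$
$\frac{1}{972 + I{\left(-4,4 \right)}} = \frac{1}{972 + \left(\left(-4\right) \left(-4\right) + 6 \cdot 4\right)} = \frac{1}{972 + \left(16 + 24\right)} = \frac{1}{972 + 40} = \frac{1}{1012}$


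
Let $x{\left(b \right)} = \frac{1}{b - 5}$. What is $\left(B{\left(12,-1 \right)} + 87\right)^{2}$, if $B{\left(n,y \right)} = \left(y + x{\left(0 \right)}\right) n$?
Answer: $\frac{131769}{25} \approx 5270.8$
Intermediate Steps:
$x{\left(b \right)} = \frac{1}{-5 + b}$
$B{\left(n,y \right)} = n \left(- \frac{1}{5} + y\right)$ ($B{\left(n,y \right)} = \left(y + \frac{1}{-5 + 0}\right) n = \left(y + \frac{1}{-5}\right) n = \left(y - \frac{1}{5}\right) n = \left(- \frac{1}{5} + y\right) n = n \left(- \frac{1}{5} + y\right)$)
$\left(B{\left(12,-1 \right)} + 87\right)^{2} = \left(12 \left(- \frac{1}{5} - 1\right) + 87\right)^{2} = \left(12 \left(- \frac{6}{5}\right) + 87\right)^{2} = \left(- \frac{72}{5} + 87\right)^{2} = \left(\frac{363}{5}\right)^{2} = \frac{131769}{25}$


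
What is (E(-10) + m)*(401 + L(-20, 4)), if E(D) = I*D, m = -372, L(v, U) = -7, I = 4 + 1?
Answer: -166268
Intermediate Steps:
I = 5
E(D) = 5*D
(E(-10) + m)*(401 + L(-20, 4)) = (5*(-10) - 372)*(401 - 7) = (-50 - 372)*394 = -422*394 = -166268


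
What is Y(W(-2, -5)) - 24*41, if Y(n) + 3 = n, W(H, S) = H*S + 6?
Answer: -971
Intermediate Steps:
W(H, S) = 6 + H*S
Y(n) = -3 + n
Y(W(-2, -5)) - 24*41 = (-3 + (6 - 2*(-5))) - 24*41 = (-3 + (6 + 10)) - 984 = (-3 + 16) - 984 = 13 - 984 = -971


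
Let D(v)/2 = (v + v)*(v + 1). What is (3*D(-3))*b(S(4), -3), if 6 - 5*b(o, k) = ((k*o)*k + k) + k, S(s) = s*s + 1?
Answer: -10152/5 ≈ -2030.4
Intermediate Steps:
D(v) = 4*v*(1 + v) (D(v) = 2*((v + v)*(v + 1)) = 2*((2*v)*(1 + v)) = 2*(2*v*(1 + v)) = 4*v*(1 + v))
S(s) = 1 + s² (S(s) = s² + 1 = 1 + s²)
b(o, k) = 6/5 - 2*k/5 - o*k²/5 (b(o, k) = 6/5 - (((k*o)*k + k) + k)/5 = 6/5 - ((o*k² + k) + k)/5 = 6/5 - ((k + o*k²) + k)/5 = 6/5 - (2*k + o*k²)/5 = 6/5 + (-2*k/5 - o*k²/5) = 6/5 - 2*k/5 - o*k²/5)
(3*D(-3))*b(S(4), -3) = (3*(4*(-3)*(1 - 3)))*(6/5 - ⅖*(-3) - ⅕*(1 + 4²)*(-3)²) = (3*(4*(-3)*(-2)))*(6/5 + 6/5 - ⅕*(1 + 16)*9) = (3*24)*(6/5 + 6/5 - ⅕*17*9) = 72*(6/5 + 6/5 - 153/5) = 72*(-141/5) = -10152/5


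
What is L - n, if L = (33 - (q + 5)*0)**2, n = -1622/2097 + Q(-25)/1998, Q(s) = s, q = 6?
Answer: 507332435/465534 ≈ 1089.8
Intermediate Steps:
n = -365909/465534 (n = -1622/2097 - 25/1998 = -365909/465534 ≈ -0.78600)
L = 1089 (L = (33 - (6 + 5)*0)**2 = (33 - 11*0)**2 = (33 - 1*0)**2 = (33 + 0)**2 = 33**2 = 1089)
L - n = 1089 - 1*(-365909/465534) = 1089 + 365909/465534 = 507332435/465534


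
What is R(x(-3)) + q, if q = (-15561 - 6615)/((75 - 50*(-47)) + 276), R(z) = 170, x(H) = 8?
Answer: 436994/2701 ≈ 161.79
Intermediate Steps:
q = -22176/2701 (q = -22176/((75 + 2350) + 276) = -22176/(2425 + 276) = -22176/2701 ≈ -8.2103)
R(x(-3)) + q = 170 - 22176/2701 = 436994/2701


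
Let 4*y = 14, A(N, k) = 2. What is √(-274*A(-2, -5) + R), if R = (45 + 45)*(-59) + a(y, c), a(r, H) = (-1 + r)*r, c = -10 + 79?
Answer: I*√23397/2 ≈ 76.48*I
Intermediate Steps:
c = 69
y = 7/2 (y = (¼)*14 = 7/2 ≈ 3.5000)
a(r, H) = r*(-1 + r)
R = -21205/4 (R = (45 + 45)*(-59) + 7*(-1 + 7/2)/2 = 90*(-59) + (7/2)*(5/2) = -5310 + 35/4 = -21205/4 ≈ -5301.3)
√(-274*A(-2, -5) + R) = √(-274*2 - 21205/4) = √(-548 - 21205/4) = √(-23397/4) = I*√23397/2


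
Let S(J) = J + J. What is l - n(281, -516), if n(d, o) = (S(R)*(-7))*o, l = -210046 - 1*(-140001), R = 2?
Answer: -84493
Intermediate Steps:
l = -70045 (l = -210046 + 140001 = -70045)
S(J) = 2*J
n(d, o) = -28*o (n(d, o) = ((2*2)*(-7))*o = (4*(-7))*o = -28*o)
l - n(281, -516) = -70045 - (-28)*(-516) = -70045 - 1*14448 = -70045 - 14448 = -84493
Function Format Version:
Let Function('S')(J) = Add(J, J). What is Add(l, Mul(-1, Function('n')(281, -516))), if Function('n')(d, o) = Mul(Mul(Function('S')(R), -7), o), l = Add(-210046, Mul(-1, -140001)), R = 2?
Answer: -84493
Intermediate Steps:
l = -70045 (l = Add(-210046, 140001) = -70045)
Function('S')(J) = Mul(2, J)
Function('n')(d, o) = Mul(-28, o) (Function('n')(d, o) = Mul(Mul(Mul(2, 2), -7), o) = Mul(Mul(4, -7), o) = Mul(-28, o))
Add(l, Mul(-1, Function('n')(281, -516))) = Add(-70045, Mul(-1, Mul(-28, -516))) = Add(-70045, Mul(-1, 14448)) = Add(-70045, -14448) = -84493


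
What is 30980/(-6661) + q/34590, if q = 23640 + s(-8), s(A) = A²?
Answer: -456852928/115201995 ≈ -3.9657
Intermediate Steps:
q = 23704 (q = 23640 + (-8)² = 23640 + 64 = 23704)
30980/(-6661) + q/34590 = 30980/(-6661) + 23704/34590 = 30980*(-1/6661) + 23704*(1/34590) = -30980/6661 + 11852/17295 = -456852928/115201995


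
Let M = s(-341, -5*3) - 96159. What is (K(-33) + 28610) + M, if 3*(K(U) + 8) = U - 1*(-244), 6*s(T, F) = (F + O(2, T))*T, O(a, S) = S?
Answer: -47254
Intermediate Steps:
s(T, F) = T*(F + T)/6 (s(T, F) = ((F + T)*T)/6 = (T*(F + T))/6 = T*(F + T)/6)
K(U) = 220/3 + U/3 (K(U) = -8 + (U - 1*(-244))/3 = -8 + (U + 244)/3 = -8 + (244 + U)/3 = -8 + (244/3 + U/3) = 220/3 + U/3)
M = -227779/3 (M = (1/6)*(-341)*(-5*3 - 341) - 96159 = (1/6)*(-341)*(-15 - 341) - 96159 = (1/6)*(-341)*(-356) - 96159 = 60698/3 - 96159 = -227779/3 ≈ -75926.)
(K(-33) + 28610) + M = ((220/3 + (1/3)*(-33)) + 28610) - 227779/3 = ((220/3 - 11) + 28610) - 227779/3 = (187/3 + 28610) - 227779/3 = 86017/3 - 227779/3 = -47254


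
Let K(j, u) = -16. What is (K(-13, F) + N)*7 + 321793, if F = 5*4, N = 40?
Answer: 321961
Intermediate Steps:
F = 20
(K(-13, F) + N)*7 + 321793 = (-16 + 40)*7 + 321793 = 24*7 + 321793 = 168 + 321793 = 321961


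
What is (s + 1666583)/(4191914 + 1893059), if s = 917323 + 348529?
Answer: 2932435/6084973 ≈ 0.48191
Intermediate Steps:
s = 1265852
(s + 1666583)/(4191914 + 1893059) = (1265852 + 1666583)/(4191914 + 1893059) = 2932435/6084973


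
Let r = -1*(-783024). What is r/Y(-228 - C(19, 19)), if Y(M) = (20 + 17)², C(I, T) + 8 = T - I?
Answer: 783024/1369 ≈ 571.97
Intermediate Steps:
C(I, T) = -8 + T - I (C(I, T) = -8 + (T - I) = -8 + T - I)
Y(M) = 1369 (Y(M) = 37² = 1369)
r = 783024
r/Y(-228 - C(19, 19)) = 783024/1369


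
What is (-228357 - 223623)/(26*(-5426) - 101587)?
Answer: 451980/242663 ≈ 1.8626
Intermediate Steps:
(-228357 - 223623)/(26*(-5426) - 101587) = -451980/(-141076 - 101587) = -451980/(-242663) = -451980*(-1/242663) = 451980/242663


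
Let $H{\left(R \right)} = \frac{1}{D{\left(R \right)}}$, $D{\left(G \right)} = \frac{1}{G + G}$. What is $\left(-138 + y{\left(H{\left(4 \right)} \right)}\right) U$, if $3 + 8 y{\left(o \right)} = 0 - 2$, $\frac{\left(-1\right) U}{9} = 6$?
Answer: $\frac{29943}{4} \approx 7485.8$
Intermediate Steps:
$D{\left(G \right)} = \frac{1}{2 G}$
$U = -54$ ($U = \left(-9\right) 6 = -54$)
$H{\left(R \right)} = 2 R$ ($H{\left(R \right)} = \frac{1}{\frac{1}{2} \frac{1}{R}} = 2 R$)
$y{\left(o \right)} = - \frac{5}{8}$ ($y{\left(o \right)} = - \frac{3}{8} + \frac{0 - 2}{8} = - \frac{3}{8} + \frac{1}{8} \left(-2\right) = - \frac{3}{8} - \frac{1}{4} = - \frac{5}{8}$)
$\left(-138 + y{\left(H{\left(4 \right)} \right)}\right) U = \left(-138 - \frac{5}{8}\right) \left(-54\right) = \left(- \frac{1109}{8}\right) \left(-54\right) = \frac{29943}{4}$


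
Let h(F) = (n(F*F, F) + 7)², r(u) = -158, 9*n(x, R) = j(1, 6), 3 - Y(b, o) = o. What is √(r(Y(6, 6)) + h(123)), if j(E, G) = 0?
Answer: I*√109 ≈ 10.44*I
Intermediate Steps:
Y(b, o) = 3 - o
n(x, R) = 0 (n(x, R) = (⅑)*0 = 0)
h(F) = 49 (h(F) = (0 + 7)² = 7² = 49)
√(r(Y(6, 6)) + h(123)) = √(-158 + 49) = √(-109) = I*√109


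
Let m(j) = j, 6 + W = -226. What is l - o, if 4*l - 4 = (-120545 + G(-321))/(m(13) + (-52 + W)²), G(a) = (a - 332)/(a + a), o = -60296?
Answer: 12490928054387/207157992 ≈ 60297.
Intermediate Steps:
W = -232 (W = -6 - 226 = -232)
G(a) = (-332 + a)/(2*a) (G(a) = (-332 + a)/((2*a)) = (-332 + a)*(1/(2*a)) = (-332 + a)/(2*a))
l = 129768755/207157992 (l = 1 + ((-120545 + (½)*(-332 - 321)/(-321))/(13 + (-52 - 232)²))/4 = 1 + ((-120545 + (½)*(-1/321)*(-653))/(13 + (-284)²))/4 = 1 + ((-120545 + 653/642)/(13 + 80656))/4 = 1 + (-77389237/642/80669)/4 = 1 + (-77389237/642*1/80669)/4 = 1 + (¼)*(-77389237/51789498) = 1 - 77389237/207157992 = 129768755/207157992 ≈ 0.62642)
l - o = 129768755/207157992 - 1*(-60296) = 129768755/207157992 + 60296 = 12490928054387/207157992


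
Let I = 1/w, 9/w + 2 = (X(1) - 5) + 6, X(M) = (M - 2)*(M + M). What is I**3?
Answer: -1/27 ≈ -0.037037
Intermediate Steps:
X(M) = 2*M*(-2 + M) (X(M) = (-2 + M)*(2*M) = 2*M*(-2 + M))
w = -3 (w = 9/(-2 + ((2*1*(-2 + 1) - 5) + 6)) = 9/(-2 + ((2*1*(-1) - 5) + 6)) = 9/(-2 + ((-2 - 5) + 6)) = 9/(-2 + (-7 + 6)) = 9/(-2 - 1) = 9/(-3) = 9*(-1/3) = -3)
I = -1/3 (I = 1/(-3) = -1/3 ≈ -0.33333)
I**3 = (-1/3)**3 = -1/27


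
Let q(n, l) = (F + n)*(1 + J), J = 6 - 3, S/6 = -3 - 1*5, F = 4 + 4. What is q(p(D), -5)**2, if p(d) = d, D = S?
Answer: 25600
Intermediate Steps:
F = 8
S = -48 (S = 6*(-3 - 1*5) = 6*(-3 - 5) = 6*(-8) = -48)
J = 3
D = -48
q(n, l) = 32 + 4*n (q(n, l) = (8 + n)*(1 + 3) = (8 + n)*4 = 32 + 4*n)
q(p(D), -5)**2 = (32 + 4*(-48))**2 = (32 - 192)**2 = (-160)**2 = 25600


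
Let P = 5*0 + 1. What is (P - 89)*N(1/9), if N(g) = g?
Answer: -88/9 ≈ -9.7778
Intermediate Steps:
P = 1 (P = 0 + 1 = 1)
(P - 89)*N(1/9) = (1 - 89)/9 = -88*⅑ = -88/9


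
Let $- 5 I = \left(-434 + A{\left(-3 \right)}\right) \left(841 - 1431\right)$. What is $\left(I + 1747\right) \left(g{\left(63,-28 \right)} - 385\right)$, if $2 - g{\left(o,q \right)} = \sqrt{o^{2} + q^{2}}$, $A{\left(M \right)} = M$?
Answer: $19080677 + 348733 \sqrt{97} \approx 2.2515 \cdot 10^{7}$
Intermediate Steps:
$g{\left(o,q \right)} = 2 - \sqrt{o^{2} + q^{2}}$
$I = -51566$ ($I = - \frac{\left(-434 - 3\right) \left(841 - 1431\right)}{5} = - \frac{\left(-437\right) \left(-590\right)}{5} = \left(- \frac{1}{5}\right) 257830 = -51566$)
$\left(I + 1747\right) \left(g{\left(63,-28 \right)} - 385\right) = \left(-51566 + 1747\right) \left(\left(2 - \sqrt{63^{2} + \left(-28\right)^{2}}\right) - 385\right) = - 49819 \left(\left(2 - \sqrt{3969 + 784}\right) - 385\right) = - 49819 \left(\left(2 - \sqrt{4753}\right) - 385\right) = - 49819 \left(\left(2 - 7 \sqrt{97}\right) - 385\right) = - 49819 \left(-383 - 7 \sqrt{97}\right) = 19080677 + 348733 \sqrt{97}$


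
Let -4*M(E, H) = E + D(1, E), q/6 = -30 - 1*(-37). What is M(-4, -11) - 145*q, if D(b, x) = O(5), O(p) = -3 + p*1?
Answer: -12179/2 ≈ -6089.5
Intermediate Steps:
q = 42 (q = 6*(-30 - 1*(-37)) = 6*(-30 + 37) = 6*7 = 42)
O(p) = -3 + p
D(b, x) = 2 (D(b, x) = -3 + 5 = 2)
M(E, H) = -1/2 - E/4 (M(E, H) = -(E + 2)/4 = -(2 + E)/4 = -1/2 - E/4)
M(-4, -11) - 145*q = (-1/2 - 1/4*(-4)) - 145*42 = (-1/2 + 1) - 6090 = 1/2 - 6090 = -12179/2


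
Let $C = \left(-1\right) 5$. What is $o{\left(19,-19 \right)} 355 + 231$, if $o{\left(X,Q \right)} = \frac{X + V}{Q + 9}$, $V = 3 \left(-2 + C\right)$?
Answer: $302$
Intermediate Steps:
$C = -5$
$V = -21$ ($V = 3 \left(-2 - 5\right) = 3 \left(-7\right) = -21$)
$o{\left(X,Q \right)} = \frac{-21 + X}{9 + Q}$ ($o{\left(X,Q \right)} = \frac{X - 21}{Q + 9} = \frac{-21 + X}{9 + Q}$)
$o{\left(19,-19 \right)} 355 + 231 = \frac{-21 + 19}{9 - 19} \cdot 355 + 231 = \frac{1}{-10} \left(-2\right) 355 + 231 = \left(- \frac{1}{10}\right) \left(-2\right) 355 + 231 = \frac{1}{5} \cdot 355 + 231 = 71 + 231 = 302$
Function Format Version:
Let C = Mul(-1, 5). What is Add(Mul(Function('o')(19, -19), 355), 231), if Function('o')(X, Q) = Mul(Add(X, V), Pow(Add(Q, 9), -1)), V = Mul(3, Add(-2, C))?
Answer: 302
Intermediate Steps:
C = -5
V = -21 (V = Mul(3, Add(-2, -5)) = Mul(3, -7) = -21)
Function('o')(X, Q) = Mul(Pow(Add(9, Q), -1), Add(-21, X)) (Function('o')(X, Q) = Mul(Add(X, -21), Pow(Add(Q, 9), -1)) = Mul(Add(-21, X), Pow(Add(9, Q), -1)) = Mul(Pow(Add(9, Q), -1), Add(-21, X)))
Add(Mul(Function('o')(19, -19), 355), 231) = Add(Mul(Mul(Pow(Add(9, -19), -1), Add(-21, 19)), 355), 231) = Add(Mul(Mul(Pow(-10, -1), -2), 355), 231) = Add(Mul(Mul(Rational(-1, 10), -2), 355), 231) = Add(Mul(Rational(1, 5), 355), 231) = Add(71, 231) = 302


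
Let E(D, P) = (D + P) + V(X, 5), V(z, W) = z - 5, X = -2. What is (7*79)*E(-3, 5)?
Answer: -2765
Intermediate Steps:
V(z, W) = -5 + z
E(D, P) = -7 + D + P (E(D, P) = (D + P) + (-5 - 2) = (D + P) - 7 = -7 + D + P)
(7*79)*E(-3, 5) = (7*79)*(-7 - 3 + 5) = 553*(-5) = -2765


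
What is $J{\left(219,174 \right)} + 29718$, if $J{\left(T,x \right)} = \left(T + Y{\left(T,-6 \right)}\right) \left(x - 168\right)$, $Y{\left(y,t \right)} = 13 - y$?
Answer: $29796$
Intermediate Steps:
$J{\left(T,x \right)} = -2184 + 13 x$ ($J{\left(T,x \right)} = \left(T - \left(-13 + T\right)\right) \left(x - 168\right) = 13 \left(-168 + x\right) = -2184 + 13 x$)
$J{\left(219,174 \right)} + 29718 = \left(-2184 + 13 \cdot 174\right) + 29718 = \left(-2184 + 2262\right) + 29718 = 78 + 29718 = 29796$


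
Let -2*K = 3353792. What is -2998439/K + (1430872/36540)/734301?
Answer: 693574062869417/387874119054240 ≈ 1.7881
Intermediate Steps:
K = -1676896 (K = -1/2*3353792 = -1676896)
-2998439/K + (1430872/36540)/734301 = -2998439/(-1676896) + (1430872/36540)/734301 = -2998439*(-1/1676896) + (1430872*(1/36540))*(1/734301) = 2998439/1676896 + (357718/9135)*(1/734301) = 2998439/1676896 + 357718/6707839635 = 693574062869417/387874119054240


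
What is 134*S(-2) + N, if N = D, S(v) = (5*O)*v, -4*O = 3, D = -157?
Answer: 848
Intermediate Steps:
O = -3/4 (O = -1/4*3 = -3/4 ≈ -0.75000)
S(v) = -15*v/4 (S(v) = (5*(-3/4))*v = -15*v/4)
N = -157
134*S(-2) + N = 134*(-15/4*(-2)) - 157 = 134*(15/2) - 157 = 1005 - 157 = 848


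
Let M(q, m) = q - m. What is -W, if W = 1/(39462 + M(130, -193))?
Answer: -1/39785 ≈ -2.5135e-5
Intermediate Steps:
W = 1/39785 (W = 1/(39462 + (130 - 1*(-193))) = 1/(39462 + (130 + 193)) = 1/(39462 + 323) = 1/39785 ≈ 2.5135e-5)
-W = -1*1/39785 = -1/39785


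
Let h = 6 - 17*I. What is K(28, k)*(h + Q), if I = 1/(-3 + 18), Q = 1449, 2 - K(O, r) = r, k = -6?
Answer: 174464/15 ≈ 11631.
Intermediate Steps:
K(O, r) = 2 - r
I = 1/15 ≈ 0.066667
h = 73/15 (h = 6 - 17*1/15 = 6 - 17/15 = 73/15 ≈ 4.8667)
K(28, k)*(h + Q) = (2 - 1*(-6))*(73/15 + 1449) = (2 + 6)*(21808/15) = 8*(21808/15) = 174464/15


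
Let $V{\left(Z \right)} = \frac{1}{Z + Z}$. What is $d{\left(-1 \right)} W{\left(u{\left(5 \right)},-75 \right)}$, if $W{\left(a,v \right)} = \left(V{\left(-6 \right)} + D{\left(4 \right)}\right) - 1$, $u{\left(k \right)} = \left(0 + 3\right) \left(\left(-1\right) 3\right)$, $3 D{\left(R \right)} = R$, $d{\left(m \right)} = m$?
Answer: $- \frac{1}{4} \approx -0.25$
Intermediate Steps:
$D{\left(R \right)} = \frac{R}{3}$
$V{\left(Z \right)} = \frac{1}{2 Z}$
$u{\left(k \right)} = -9$ ($u{\left(k \right)} = 3 \left(-3\right) = -9$)
$W{\left(a,v \right)} = \frac{1}{4}$ ($W{\left(a,v \right)} = \left(\frac{1}{2 \left(-6\right)} + \frac{1}{3} \cdot 4\right) - 1 = \left(\frac{1}{2} \left(- \frac{1}{6}\right) + \frac{4}{3}\right) - 1 = \left(- \frac{1}{12} + \frac{4}{3}\right) - 1 = \frac{5}{4} - 1 = \frac{1}{4}$)
$d{\left(-1 \right)} W{\left(u{\left(5 \right)},-75 \right)} = \left(-1\right) \frac{1}{4} = - \frac{1}{4}$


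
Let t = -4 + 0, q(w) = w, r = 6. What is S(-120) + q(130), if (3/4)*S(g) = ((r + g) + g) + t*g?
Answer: 458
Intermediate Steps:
t = -4
S(g) = 8 - 8*g/3 (S(g) = 4*(((6 + g) + g) - 4*g)/3 = 4*((6 + 2*g) - 4*g)/3 = 4*(6 - 2*g)/3 = 8 - 8*g/3)
S(-120) + q(130) = (8 - 8/3*(-120)) + 130 = (8 + 320) + 130 = 328 + 130 = 458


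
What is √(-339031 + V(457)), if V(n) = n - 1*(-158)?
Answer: 4*I*√21151 ≈ 581.74*I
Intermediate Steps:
V(n) = 158 + n (V(n) = n + 158 = 158 + n)
√(-339031 + V(457)) = √(-339031 + (158 + 457)) = √(-339031 + 615) = √(-338416) = 4*I*√21151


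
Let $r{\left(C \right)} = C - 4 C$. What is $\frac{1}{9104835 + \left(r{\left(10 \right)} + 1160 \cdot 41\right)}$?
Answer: $\frac{1}{9152365} \approx 1.0926 \cdot 10^{-7}$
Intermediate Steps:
$r{\left(C \right)} = - 3 C$
$\frac{1}{9104835 + \left(r{\left(10 \right)} + 1160 \cdot 41\right)} = \frac{1}{9104835 + \left(\left(-3\right) 10 + 1160 \cdot 41\right)} = \frac{1}{9104835 + \left(-30 + 47560\right)} = \frac{1}{9104835 + 47530} = \frac{1}{9152365}$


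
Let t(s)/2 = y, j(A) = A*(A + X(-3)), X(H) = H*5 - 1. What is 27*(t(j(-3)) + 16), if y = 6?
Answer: 756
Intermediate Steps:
X(H) = -1 + 5*H (X(H) = 5*H - 1 = -1 + 5*H)
j(A) = A*(-16 + A) (j(A) = A*(A + (-1 + 5*(-3))) = A*(A + (-1 - 15)) = A*(A - 16) = A*(-16 + A))
t(s) = 12 (t(s) = 2*6 = 12)
27*(t(j(-3)) + 16) = 27*(12 + 16) = 27*28 = 756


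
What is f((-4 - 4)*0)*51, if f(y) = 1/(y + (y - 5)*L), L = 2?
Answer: -51/10 ≈ -5.1000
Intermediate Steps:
f(y) = 1/(-10 + 3*y) (f(y) = 1/(y + (y - 5)*2) = 1/(y + (-5 + y)*2) = 1/(y + (-10 + 2*y)) = 1/(-10 + 3*y))
f((-4 - 4)*0)*51 = 51/(-10 + 3*((-4 - 4)*0)) = 51/(-10 + 3*(-8*0)) = 51/(-10 + 3*0) = 51/(-10 + 0) = 51/(-10) = -⅒*51 = -51/10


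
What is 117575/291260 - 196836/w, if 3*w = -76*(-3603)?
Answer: -2329933883/1329252388 ≈ -1.7528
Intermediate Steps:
w = 91276 (w = (-76*(-3603))/3 = (1/3)*273828 = 91276)
117575/291260 - 196836/w = 117575/291260 - 196836/91276 = 117575*(1/291260) - 196836*1/91276 = 23515/58252 - 49209/22819 = -2329933883/1329252388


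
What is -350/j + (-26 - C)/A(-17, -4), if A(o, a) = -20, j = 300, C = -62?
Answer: -89/30 ≈ -2.9667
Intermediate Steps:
-350/j + (-26 - C)/A(-17, -4) = -350/300 + (-26 - 1*(-62))/(-20) = -350*1/300 + (-26 + 62)*(-1/20) = -7/6 + 36*(-1/20) = -7/6 - 9/5 = -89/30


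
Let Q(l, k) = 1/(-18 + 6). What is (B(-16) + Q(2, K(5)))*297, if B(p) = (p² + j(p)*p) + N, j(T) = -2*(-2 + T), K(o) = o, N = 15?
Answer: -362439/4 ≈ -90610.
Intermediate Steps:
j(T) = 4 - 2*T
Q(l, k) = -1/12 (Q(l, k) = 1/(-12) = -1/12)
B(p) = 15 + p² + p*(4 - 2*p) (B(p) = (p² + (4 - 2*p)*p) + 15 = (p² + p*(4 - 2*p)) + 15 = 15 + p² + p*(4 - 2*p))
(B(-16) + Q(2, K(5)))*297 = ((15 - 1*(-16)² + 4*(-16)) - 1/12)*297 = ((15 - 1*256 - 64) - 1/12)*297 = ((15 - 256 - 64) - 1/12)*297 = (-305 - 1/12)*297 = -3661/12*297 = -362439/4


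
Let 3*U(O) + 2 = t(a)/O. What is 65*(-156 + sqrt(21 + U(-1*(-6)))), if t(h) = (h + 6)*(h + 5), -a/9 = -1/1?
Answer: -10140 + 260*sqrt(2) ≈ -9772.3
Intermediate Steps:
a = 9 (a = -(-9)/1 = -(-9) = -9*(-1) = 9)
t(h) = (5 + h)*(6 + h) (t(h) = (6 + h)*(5 + h) = (5 + h)*(6 + h))
U(O) = -2/3 + 70/O (U(O) = -2/3 + ((30 + 9**2 + 11*9)/O)/3 = -2/3 + ((30 + 81 + 99)/O)/3 = -2/3 + (210/O)/3 = -2/3 + 70/O)
65*(-156 + sqrt(21 + U(-1*(-6)))) = 65*(-156 + sqrt(21 + (-2/3 + 70/((-1*(-6)))))) = 65*(-156 + sqrt(21 + (-2/3 + 70/6))) = 65*(-156 + sqrt(21 + (-2/3 + 70*(1/6)))) = 65*(-156 + sqrt(21 + (-2/3 + 35/3))) = 65*(-156 + sqrt(21 + 11)) = 65*(-156 + sqrt(32)) = 65*(-156 + 4*sqrt(2)) = -10140 + 260*sqrt(2)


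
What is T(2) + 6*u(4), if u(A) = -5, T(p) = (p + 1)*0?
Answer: -30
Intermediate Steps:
T(p) = 0 (T(p) = (1 + p)*0 = 0)
T(2) + 6*u(4) = 0 + 6*(-5) = 0 - 30 = -30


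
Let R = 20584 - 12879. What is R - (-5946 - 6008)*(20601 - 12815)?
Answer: 93081549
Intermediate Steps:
R = 7705
R - (-5946 - 6008)*(20601 - 12815) = 7705 - (-5946 - 6008)*(20601 - 12815) = 7705 - (-11954)*7786 = 7705 - 1*(-93073844) = 7705 + 93073844 = 93081549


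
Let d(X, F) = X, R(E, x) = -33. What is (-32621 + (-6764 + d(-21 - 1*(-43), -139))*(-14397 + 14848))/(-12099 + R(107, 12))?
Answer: 1024421/4044 ≈ 253.32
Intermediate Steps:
(-32621 + (-6764 + d(-21 - 1*(-43), -139))*(-14397 + 14848))/(-12099 + R(107, 12)) = (-32621 + (-6764 + (-21 - 1*(-43)))*(-14397 + 14848))/(-12099 - 33) = (-32621 + (-6764 + (-21 + 43))*451)/(-12132) = (-32621 + (-6764 + 22)*451)*(-1/12132) = (-32621 - 6742*451)*(-1/12132) = (-32621 - 3040642)*(-1/12132) = -3073263*(-1/12132) = 1024421/4044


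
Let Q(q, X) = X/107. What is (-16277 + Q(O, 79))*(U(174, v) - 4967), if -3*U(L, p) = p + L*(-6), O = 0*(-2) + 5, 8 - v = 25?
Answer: 8034396800/107 ≈ 7.5088e+7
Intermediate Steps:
v = -17 (v = 8 - 1*25 = 8 - 25 = -17)
O = 5 (O = 0 + 5 = 5)
Q(q, X) = X/107 (Q(q, X) = X*(1/107) = X/107)
U(L, p) = 2*L - p/3 (U(L, p) = -(p + L*(-6))/3 = -(p - 6*L)/3 = 2*L - p/3)
(-16277 + Q(O, 79))*(U(174, v) - 4967) = (-16277 + (1/107)*79)*((2*174 - ⅓*(-17)) - 4967) = (-16277 + 79/107)*((348 + 17/3) - 4967) = -1741560*(1061/3 - 4967)/107 = -1741560/107*(-13840/3) = 8034396800/107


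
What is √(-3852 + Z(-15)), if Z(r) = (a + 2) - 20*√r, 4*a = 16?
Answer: √(-3846 - 20*I*√15) ≈ 0.6245 - 62.019*I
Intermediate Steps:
a = 4 (a = (¼)*16 = 4)
Z(r) = 6 - 20*√r (Z(r) = (4 + 2) - 20*√r = 6 - 20*√r)
√(-3852 + Z(-15)) = √(-3852 + (6 - 20*I*√15)) = √(-3846 - 20*I*√15)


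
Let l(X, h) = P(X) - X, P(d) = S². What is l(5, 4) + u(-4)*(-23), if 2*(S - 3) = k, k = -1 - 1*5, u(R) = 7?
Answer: -166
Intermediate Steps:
k = -6 (k = -1 - 5 = -6)
S = 0 (S = 3 + (½)*(-6) = 3 - 3 = 0)
P(d) = 0 (P(d) = 0² = 0)
l(X, h) = -X (l(X, h) = 0 - X = -X)
l(5, 4) + u(-4)*(-23) = -1*5 + 7*(-23) = -5 - 161 = -166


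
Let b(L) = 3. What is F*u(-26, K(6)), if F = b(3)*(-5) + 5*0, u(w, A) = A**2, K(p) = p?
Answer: -540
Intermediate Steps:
F = -15 (F = 3*(-5) + 5*0 = -15 + 0 = -15)
F*u(-26, K(6)) = -15*6**2 = -15*36 = -540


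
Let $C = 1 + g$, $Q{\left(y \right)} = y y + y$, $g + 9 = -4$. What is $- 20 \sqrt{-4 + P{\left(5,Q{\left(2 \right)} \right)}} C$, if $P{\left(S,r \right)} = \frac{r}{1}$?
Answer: $240 \sqrt{2} \approx 339.41$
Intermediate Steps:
$g = -13$ ($g = -9 - 4 = -13$)
$Q{\left(y \right)} = y + y^{2}$ ($Q{\left(y \right)} = y^{2} + y = y + y^{2}$)
$P{\left(S,r \right)} = r$ ($P{\left(S,r \right)} = r 1 = r$)
$C = -12$ ($C = 1 - 13 = -12$)
$- 20 \sqrt{-4 + P{\left(5,Q{\left(2 \right)} \right)}} C = - 20 \sqrt{-4 + 2 \left(1 + 2\right)} \left(-12\right) = - 20 \sqrt{-4 + 2 \cdot 3} \left(-12\right) = - 20 \sqrt{-4 + 6} \left(-12\right) = - 20 \sqrt{2} \left(-12\right) = 240 \sqrt{2}$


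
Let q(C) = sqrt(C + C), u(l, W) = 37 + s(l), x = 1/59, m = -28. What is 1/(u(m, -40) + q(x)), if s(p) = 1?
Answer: 1121/42597 - sqrt(118)/85194 ≈ 0.026189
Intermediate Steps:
x = 1/59 ≈ 0.016949
u(l, W) = 38 (u(l, W) = 37 + 1 = 38)
q(C) = sqrt(2)*sqrt(C) (q(C) = sqrt(2*C) = sqrt(2)*sqrt(C))
1/(u(m, -40) + q(x)) = 1/(38 + sqrt(2)*sqrt(1/59)) = 1/(38 + sqrt(2)*(sqrt(59)/59)) = 1/(38 + sqrt(118)/59)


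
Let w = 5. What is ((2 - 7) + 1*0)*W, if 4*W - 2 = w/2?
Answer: -45/8 ≈ -5.6250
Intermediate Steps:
W = 9/8 (W = ½ + (5/2)/4 = ½ + (5*(½))/4 = ½ + (¼)*(5/2) = ½ + 5/8 = 9/8 ≈ 1.1250)
((2 - 7) + 1*0)*W = ((2 - 7) + 1*0)*(9/8) = (-5 + 0)*(9/8) = -5*9/8 = -45/8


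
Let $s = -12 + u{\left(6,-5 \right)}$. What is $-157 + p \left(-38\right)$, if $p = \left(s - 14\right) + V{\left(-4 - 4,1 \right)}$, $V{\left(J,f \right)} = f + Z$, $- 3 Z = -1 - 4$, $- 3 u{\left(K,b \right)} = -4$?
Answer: $679$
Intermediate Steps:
$u{\left(K,b \right)} = \frac{4}{3}$ ($u{\left(K,b \right)} = \left(- \frac{1}{3}\right) \left(-4\right) = \frac{4}{3}$)
$Z = \frac{5}{3}$ ($Z = - \frac{-1 - 4}{3} = \left(- \frac{1}{3}\right) \left(-5\right) = \frac{5}{3} \approx 1.6667$)
$s = - \frac{32}{3}$ ($s = -12 + \frac{4}{3} = - \frac{32}{3} \approx -10.667$)
$V{\left(J,f \right)} = \frac{5}{3} + f$ ($V{\left(J,f \right)} = f + \frac{5}{3} = \frac{5}{3} + f$)
$p = -22$ ($p = \left(- \frac{32}{3} - 14\right) + \left(\frac{5}{3} + 1\right) = - \frac{74}{3} + \frac{8}{3} = -22$)
$-157 + p \left(-38\right) = -157 - -836 = -157 + 836 = 679$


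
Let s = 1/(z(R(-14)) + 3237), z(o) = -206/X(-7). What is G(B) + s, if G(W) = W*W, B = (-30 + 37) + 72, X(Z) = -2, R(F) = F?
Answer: 20844941/3340 ≈ 6241.0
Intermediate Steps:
B = 79 (B = 7 + 72 = 79)
z(o) = 103 (z(o) = -206/(-2) = -206*(-½) = 103)
G(W) = W²
s = 1/3340 (s = 1/(103 + 3237) = 1/3340 ≈ 0.00029940)
G(B) + s = 79² + 1/3340 = 6241 + 1/3340 = 20844941/3340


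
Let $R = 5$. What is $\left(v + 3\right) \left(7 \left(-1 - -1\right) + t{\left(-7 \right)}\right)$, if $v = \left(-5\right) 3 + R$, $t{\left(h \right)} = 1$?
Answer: $-7$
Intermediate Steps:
$v = -10$ ($v = \left(-5\right) 3 + 5 = -15 + 5 = -10$)
$\left(v + 3\right) \left(7 \left(-1 - -1\right) + t{\left(-7 \right)}\right) = \left(-10 + 3\right) \left(7 \left(-1 - -1\right) + 1\right) = - 7 \left(7 \left(-1 + 1\right) + 1\right) = - 7 \left(7 \cdot 0 + 1\right) = - 7 \left(0 + 1\right) = \left(-7\right) 1 = -7$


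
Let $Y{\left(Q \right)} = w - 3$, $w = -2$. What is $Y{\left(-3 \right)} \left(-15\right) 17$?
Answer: $1275$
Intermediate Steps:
$Y{\left(Q \right)} = -5$ ($Y{\left(Q \right)} = -2 - 3 = -5$)
$Y{\left(-3 \right)} \left(-15\right) 17 = \left(-5\right) \left(-15\right) 17 = 75 \cdot 17 = 1275$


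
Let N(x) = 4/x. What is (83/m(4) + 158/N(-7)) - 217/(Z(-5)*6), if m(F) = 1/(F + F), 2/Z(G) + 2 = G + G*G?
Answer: 62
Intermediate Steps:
Z(G) = 2/(-2 + G + G**2) (Z(G) = 2/(-2 + (G + G*G)) = 2/(-2 + (G + G**2)) = 2/(-2 + G + G**2))
m(F) = 1/(2*F)
(83/m(4) + 158/N(-7)) - 217/(Z(-5)*6) = (83/(((1/2)/4)) + 158/((4/(-7)))) - 217/((2/(-2 - 5 + (-5)**2))*6) = (83/(((1/2)*(1/4))) + 158/((4*(-1/7)))) - 217/((2/(-2 - 5 + 25))*6) = (83/(1/8) + 158/(-4/7)) - 217/((2/18)*6) = (83*8 + 158*(-7/4)) - 217/((2*(1/18))*6) = (664 - 553/2) - 217/((1/9)*6) = 775/2 - 217/2/3 = 775/2 - 217*3/2 = 775/2 - 1*651/2 = 775/2 - 651/2 = 62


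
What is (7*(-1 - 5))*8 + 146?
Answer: -190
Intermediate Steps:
(7*(-1 - 5))*8 + 146 = (7*(-6))*8 + 146 = -42*8 + 146 = -336 + 146 = -190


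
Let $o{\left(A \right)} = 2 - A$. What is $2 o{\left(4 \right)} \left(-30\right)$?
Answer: $120$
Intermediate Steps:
$2 o{\left(4 \right)} \left(-30\right) = 2 \left(2 - 4\right) \left(-30\right) = 2 \left(-2\right) \left(-30\right) = \left(-4\right) \left(-30\right) = 120$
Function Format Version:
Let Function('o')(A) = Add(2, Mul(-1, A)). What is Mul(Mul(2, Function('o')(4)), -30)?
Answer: 120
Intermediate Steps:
Mul(Mul(2, Function('o')(4)), -30) = Mul(Mul(2, Add(2, Mul(-1, 4))), -30) = Mul(Mul(2, Add(2, -4)), -30) = Mul(Mul(2, -2), -30) = Mul(-4, -30) = 120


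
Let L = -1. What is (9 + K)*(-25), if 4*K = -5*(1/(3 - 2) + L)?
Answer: -225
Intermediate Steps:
K = 0 (K = (-5*(1/(3 - 2) - 1))/4 = (-5*(1/1 - 1))/4 = (-5*(1 - 1))/4 = (-5*0)/4 = (1/4)*0 = 0)
(9 + K)*(-25) = (9 + 0)*(-25) = 9*(-25) = -225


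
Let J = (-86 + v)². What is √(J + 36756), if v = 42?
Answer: 2*√9673 ≈ 196.70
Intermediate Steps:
J = 1936 (J = (-86 + 42)² = (-44)² = 1936)
√(J + 36756) = √(1936 + 36756) = √38692 = 2*√9673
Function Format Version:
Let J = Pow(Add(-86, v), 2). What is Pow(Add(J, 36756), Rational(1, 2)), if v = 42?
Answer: Mul(2, Pow(9673, Rational(1, 2))) ≈ 196.70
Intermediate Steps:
J = 1936 (J = Pow(Add(-86, 42), 2) = Pow(-44, 2) = 1936)
Pow(Add(J, 36756), Rational(1, 2)) = Pow(Add(1936, 36756), Rational(1, 2)) = Pow(38692, Rational(1, 2)) = Mul(2, Pow(9673, Rational(1, 2)))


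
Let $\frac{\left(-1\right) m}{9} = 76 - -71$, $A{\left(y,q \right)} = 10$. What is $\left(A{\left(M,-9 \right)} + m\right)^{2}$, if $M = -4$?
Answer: $1723969$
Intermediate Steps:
$m = -1323$ ($m = - 9 \left(76 - -71\right) = - 9 \left(76 + 71\right) = \left(-9\right) 147 = -1323$)
$\left(A{\left(M,-9 \right)} + m\right)^{2} = \left(10 - 1323\right)^{2} = \left(-1313\right)^{2} = 1723969$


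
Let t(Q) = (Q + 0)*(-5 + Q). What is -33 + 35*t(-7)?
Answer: 2907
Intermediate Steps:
t(Q) = Q*(-5 + Q)
-33 + 35*t(-7) = -33 + 35*(-7*(-5 - 7)) = -33 + 35*(-7*(-12)) = -33 + 35*84 = -33 + 2940 = 2907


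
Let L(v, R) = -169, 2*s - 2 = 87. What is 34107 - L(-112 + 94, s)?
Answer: 34276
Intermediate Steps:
s = 89/2 (s = 1 + (½)*87 = 1 + 87/2 = 89/2 ≈ 44.500)
34107 - L(-112 + 94, s) = 34107 - 1*(-169) = 34107 + 169 = 34276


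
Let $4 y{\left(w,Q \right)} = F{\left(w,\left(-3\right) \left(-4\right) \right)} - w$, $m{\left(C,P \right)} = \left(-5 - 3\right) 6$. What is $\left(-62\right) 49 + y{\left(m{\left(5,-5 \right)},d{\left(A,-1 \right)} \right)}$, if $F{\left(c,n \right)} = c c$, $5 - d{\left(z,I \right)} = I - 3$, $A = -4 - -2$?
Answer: $-2450$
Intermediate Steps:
$A = -2$ ($A = -4 + 2 = -2$)
$d{\left(z,I \right)} = 8 - I$ ($d{\left(z,I \right)} = 5 - \left(I - 3\right) = 5 - \left(-3 + I\right) = 8 - I$)
$m{\left(C,P \right)} = -48$ ($m{\left(C,P \right)} = \left(-8\right) 6 = -48$)
$F{\left(c,n \right)} = c^{2}$
$y{\left(w,Q \right)} = - \frac{w}{4} + \frac{w^{2}}{4}$ ($y{\left(w,Q \right)} = \frac{w^{2} - w}{4} = - \frac{w}{4} + \frac{w^{2}}{4}$)
$\left(-62\right) 49 + y{\left(m{\left(5,-5 \right)},d{\left(A,-1 \right)} \right)} = \left(-62\right) 49 + \frac{1}{4} \left(-48\right) \left(-1 - 48\right) = -3038 + \frac{1}{4} \left(-48\right) \left(-49\right) = -3038 + 588 = -2450$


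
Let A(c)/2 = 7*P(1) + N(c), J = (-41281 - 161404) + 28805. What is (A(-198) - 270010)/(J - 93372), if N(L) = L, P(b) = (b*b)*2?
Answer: 45063/44542 ≈ 1.0117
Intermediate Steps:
P(b) = 2*b² (P(b) = b²*2 = 2*b²)
J = -173880 (J = -202685 + 28805 = -173880)
A(c) = 28 + 2*c (A(c) = 2*(7*(2*1²) + c) = 2*(7*(2*1) + c) = 2*(7*2 + c) = 2*(14 + c) = 28 + 2*c)
(A(-198) - 270010)/(J - 93372) = ((28 + 2*(-198)) - 270010)/(-173880 - 93372) = ((28 - 396) - 270010)/(-267252) = (-368 - 270010)*(-1/267252) = -270378*(-1/267252) = 45063/44542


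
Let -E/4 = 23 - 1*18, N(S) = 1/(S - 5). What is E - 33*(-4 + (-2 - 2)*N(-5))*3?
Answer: 1682/5 ≈ 336.40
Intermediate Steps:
N(S) = 1/(-5 + S)
E = -20 (E = -4*(23 - 1*18) = -4*(23 - 18) = -4*5 = -20)
E - 33*(-4 + (-2 - 2)*N(-5))*3 = -20 - 33*(-4 + (-2 - 2)/(-5 - 5))*3 = -20 - 33*(-4 - 4/(-10))*3 = -20 - 33*(-4 - 4*(-⅒))*3 = -20 - 33*(-4 + ⅖)*3 = -20 - (-594)*3/5 = -20 - 33*(-54/5) = -20 + 1782/5 = 1682/5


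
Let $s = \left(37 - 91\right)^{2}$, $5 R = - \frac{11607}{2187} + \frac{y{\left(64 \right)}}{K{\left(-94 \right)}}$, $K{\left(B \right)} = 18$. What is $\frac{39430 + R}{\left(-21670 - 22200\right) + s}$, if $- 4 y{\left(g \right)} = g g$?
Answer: $- \frac{143677009}{149277330} \approx -0.96248$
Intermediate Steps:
$y{\left(g \right)} = - \frac{g^{2}}{4}$ ($y{\left(g \right)} = - \frac{g g}{4} = - \frac{g^{2}}{4}$)
$R = - \frac{45341}{3645}$ ($R = \frac{- \frac{11607}{2187} + \frac{\left(- \frac{1}{4}\right) 64^{2}}{18}}{5} = \frac{\left(-11607\right) \frac{1}{2187} + \left(- \frac{1}{4}\right) 4096 \cdot \frac{1}{18}}{5} = \frac{- \frac{3869}{729} - \frac{512}{9}}{5} = \frac{1}{5} \left(- \frac{45341}{729}\right) = - \frac{45341}{3645} \approx -12.439$)
$s = 2916$ ($s = \left(-54\right)^{2} = 2916$)
$\frac{39430 + R}{\left(-21670 - 22200\right) + s} = \frac{39430 - \frac{45341}{3645}}{\left(-21670 - 22200\right) + 2916} = \frac{143677009}{3645 \left(-43870 + 2916\right)} = \frac{143677009}{3645 \left(-40954\right)} = \frac{143677009}{3645} \left(- \frac{1}{40954}\right) = - \frac{143677009}{149277330}$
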